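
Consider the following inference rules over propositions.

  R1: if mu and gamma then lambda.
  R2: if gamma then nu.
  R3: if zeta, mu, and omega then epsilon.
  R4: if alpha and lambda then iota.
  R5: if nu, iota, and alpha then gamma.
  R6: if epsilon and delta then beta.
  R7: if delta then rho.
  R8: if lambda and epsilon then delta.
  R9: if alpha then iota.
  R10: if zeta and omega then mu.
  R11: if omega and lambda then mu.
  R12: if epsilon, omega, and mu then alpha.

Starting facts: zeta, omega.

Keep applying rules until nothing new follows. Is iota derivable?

Yes

From zeta and omega, R10 gives mu.
From zeta, mu, and omega, R3 gives epsilon.
From epsilon, omega, and mu, R12 gives alpha.
alpha holds, so iota follows (R9).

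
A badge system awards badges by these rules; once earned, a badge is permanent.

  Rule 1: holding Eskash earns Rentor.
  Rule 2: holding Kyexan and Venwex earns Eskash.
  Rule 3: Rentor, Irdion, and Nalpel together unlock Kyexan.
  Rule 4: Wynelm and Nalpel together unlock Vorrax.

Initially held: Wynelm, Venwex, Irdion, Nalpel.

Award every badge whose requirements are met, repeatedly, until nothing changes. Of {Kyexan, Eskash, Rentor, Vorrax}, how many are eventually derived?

1

With Wynelm and Nalpel, Vorrax is earned (Rule 4).
Kyexan would need Rentor, Irdion, and Nalpel (Rule 3), but Rentor is never earned.
Eskash would need Kyexan and Venwex (Rule 2), but Kyexan is never earned.
Rentor would need Eskash (Rule 1), but Eskash is never earned.
Vorrax: reached.
Reached: Vorrax — 1 of the 4.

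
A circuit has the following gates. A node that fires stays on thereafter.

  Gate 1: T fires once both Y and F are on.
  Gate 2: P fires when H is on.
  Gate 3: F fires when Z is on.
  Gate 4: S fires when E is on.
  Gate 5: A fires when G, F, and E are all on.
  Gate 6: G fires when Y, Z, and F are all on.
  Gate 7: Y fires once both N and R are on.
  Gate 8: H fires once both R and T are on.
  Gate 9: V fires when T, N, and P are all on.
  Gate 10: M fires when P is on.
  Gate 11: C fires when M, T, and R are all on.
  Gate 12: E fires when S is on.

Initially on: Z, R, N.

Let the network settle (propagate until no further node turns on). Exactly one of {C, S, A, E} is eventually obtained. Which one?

Gate 3: Z on → F on.
Gate 7: N and R on → Y on.
Y and F are on, so T fires (Gate 1).
R and T are on, so H fires (Gate 8).
Gate 2: H on → P on.
Gate 10: P on → M on.
M, T, and R are on, so C fires (Gate 11).
A would need G, F, and E (Gate 5), but E never turns on. E would need S (Gate 12), but S never turns on. S would need E (Gate 4), but E never turns on.

C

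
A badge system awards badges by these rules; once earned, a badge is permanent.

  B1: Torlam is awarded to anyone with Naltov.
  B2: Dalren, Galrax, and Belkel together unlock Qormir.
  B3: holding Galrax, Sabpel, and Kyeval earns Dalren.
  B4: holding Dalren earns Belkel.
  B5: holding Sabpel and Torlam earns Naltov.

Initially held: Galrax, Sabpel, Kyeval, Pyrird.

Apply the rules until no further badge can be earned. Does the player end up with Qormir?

With Galrax, Sabpel, and Kyeval, Dalren is earned (B3).
With Dalren, Belkel is earned (B4).
With Dalren, Galrax, and Belkel, Qormir is earned (B2).

Yes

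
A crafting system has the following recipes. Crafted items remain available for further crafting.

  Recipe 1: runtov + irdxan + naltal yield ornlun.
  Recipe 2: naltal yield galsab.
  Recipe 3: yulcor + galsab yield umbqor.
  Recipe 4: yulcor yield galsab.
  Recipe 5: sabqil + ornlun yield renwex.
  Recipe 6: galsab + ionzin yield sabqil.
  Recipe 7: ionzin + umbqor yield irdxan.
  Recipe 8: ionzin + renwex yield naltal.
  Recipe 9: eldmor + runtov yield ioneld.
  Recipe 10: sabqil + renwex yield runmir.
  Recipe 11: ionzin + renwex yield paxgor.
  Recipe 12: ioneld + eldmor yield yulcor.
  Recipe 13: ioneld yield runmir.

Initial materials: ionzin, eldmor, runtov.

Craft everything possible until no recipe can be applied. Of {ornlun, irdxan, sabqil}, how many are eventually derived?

Using Recipe 9, eldmor and runtov make ioneld.
ioneld + eldmor → yulcor (Recipe 12).
yulcor → galsab (Recipe 4).
yulcor + galsab → umbqor (Recipe 3).
galsab + ionzin → sabqil (Recipe 6).
Using Recipe 7, ionzin and umbqor make irdxan.
ornlun would need runtov, irdxan, and naltal (Recipe 1), but naltal is never obtained.
irdxan: reached.
sabqil: reached.
Reached: irdxan and sabqil — 2 of the 3.

2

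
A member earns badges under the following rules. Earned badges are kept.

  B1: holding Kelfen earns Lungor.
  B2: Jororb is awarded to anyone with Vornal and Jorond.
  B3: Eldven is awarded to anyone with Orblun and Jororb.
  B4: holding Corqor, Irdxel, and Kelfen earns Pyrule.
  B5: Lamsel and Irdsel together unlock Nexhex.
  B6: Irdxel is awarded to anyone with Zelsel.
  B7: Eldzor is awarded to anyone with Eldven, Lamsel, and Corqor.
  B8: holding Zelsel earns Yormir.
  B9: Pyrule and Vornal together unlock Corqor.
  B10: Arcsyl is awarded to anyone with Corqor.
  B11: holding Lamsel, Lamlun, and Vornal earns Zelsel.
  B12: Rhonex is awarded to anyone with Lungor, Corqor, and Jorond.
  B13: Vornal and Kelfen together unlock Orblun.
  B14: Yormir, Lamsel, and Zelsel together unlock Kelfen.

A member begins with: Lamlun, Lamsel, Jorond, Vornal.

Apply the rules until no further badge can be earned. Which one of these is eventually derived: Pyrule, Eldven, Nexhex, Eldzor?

Eldven

With Vornal and Jorond, Jororb is earned (B2).
With Lamsel, Lamlun, and Vornal, Zelsel is earned (B11).
With Zelsel, Yormir is earned (B8).
With Yormir, Lamsel, and Zelsel, Kelfen is earned (B14).
With Vornal and Kelfen, Orblun is earned (B13).
With Orblun and Jororb, Eldven is earned (B3).
Pyrule would need Corqor, Irdxel, and Kelfen (B4), but Corqor is never earned. Nexhex would need Lamsel and Irdsel (B5), but Irdsel is never earned. Eldzor would need Eldven, Lamsel, and Corqor (B7), but Corqor is never earned.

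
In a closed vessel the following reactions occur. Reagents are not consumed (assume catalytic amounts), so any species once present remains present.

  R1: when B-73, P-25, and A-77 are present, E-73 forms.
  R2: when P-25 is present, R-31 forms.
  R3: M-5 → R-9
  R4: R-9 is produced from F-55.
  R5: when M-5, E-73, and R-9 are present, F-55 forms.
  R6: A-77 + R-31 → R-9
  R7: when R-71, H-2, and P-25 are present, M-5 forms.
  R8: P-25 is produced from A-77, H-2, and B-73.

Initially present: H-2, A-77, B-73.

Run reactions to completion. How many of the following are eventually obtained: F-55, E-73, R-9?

2

A-77, H-2, and B-73 present → P-25 forms (R8).
B-73, P-25, and A-77 present → E-73 forms (R1).
P-25 present → R-31 forms (R2).
A-77 and R-31 present → R-9 forms (R6).
F-55 would need M-5, E-73, and R-9 (R5), but M-5 never forms.
E-73: reached.
R-9: reached.
Reached: E-73 and R-9 — 2 of the 3.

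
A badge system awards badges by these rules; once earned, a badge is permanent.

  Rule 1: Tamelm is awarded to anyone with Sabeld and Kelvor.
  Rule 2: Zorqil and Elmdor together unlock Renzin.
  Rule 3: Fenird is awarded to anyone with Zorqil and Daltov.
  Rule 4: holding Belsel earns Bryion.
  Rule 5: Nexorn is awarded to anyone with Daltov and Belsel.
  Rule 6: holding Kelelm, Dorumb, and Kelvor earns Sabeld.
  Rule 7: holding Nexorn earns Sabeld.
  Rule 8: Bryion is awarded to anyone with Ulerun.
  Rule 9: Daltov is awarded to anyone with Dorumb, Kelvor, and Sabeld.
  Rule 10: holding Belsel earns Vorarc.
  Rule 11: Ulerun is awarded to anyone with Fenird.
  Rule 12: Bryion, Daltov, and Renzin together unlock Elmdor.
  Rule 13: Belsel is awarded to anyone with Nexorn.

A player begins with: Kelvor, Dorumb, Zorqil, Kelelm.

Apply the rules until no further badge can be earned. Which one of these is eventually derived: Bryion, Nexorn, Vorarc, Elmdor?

Bryion

With Kelelm, Dorumb, and Kelvor, Sabeld is earned (Rule 6).
With Dorumb, Kelvor, and Sabeld, Daltov is earned (Rule 9).
With Zorqil and Daltov, Fenird is earned (Rule 3).
With Fenird, Ulerun is earned (Rule 11).
With Ulerun, Bryion is earned (Rule 8).
Nexorn would need Daltov and Belsel (Rule 5), but Belsel is never earned. Vorarc would need Belsel (Rule 10), but Belsel is never earned. Elmdor would need Bryion, Daltov, and Renzin (Rule 12), but Renzin is never earned.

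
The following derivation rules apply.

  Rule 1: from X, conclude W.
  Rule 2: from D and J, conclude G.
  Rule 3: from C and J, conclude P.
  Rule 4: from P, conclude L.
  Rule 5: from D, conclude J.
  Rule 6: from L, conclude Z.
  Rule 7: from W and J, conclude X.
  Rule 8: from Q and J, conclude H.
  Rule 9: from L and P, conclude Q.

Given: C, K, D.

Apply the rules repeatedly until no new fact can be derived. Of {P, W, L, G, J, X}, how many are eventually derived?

D holds, so J follows (Rule 5).
C and J hold, so P follows (Rule 3).
From D and J, Rule 2 gives G.
P holds, so L follows (Rule 4).
P: reached.
W would need X (Rule 1), but X is never established.
L: reached.
G: reached.
J: reached.
X would need W and J (Rule 7), but W is never established.
Reached: P, L, G, and J — 4 of the 6.

4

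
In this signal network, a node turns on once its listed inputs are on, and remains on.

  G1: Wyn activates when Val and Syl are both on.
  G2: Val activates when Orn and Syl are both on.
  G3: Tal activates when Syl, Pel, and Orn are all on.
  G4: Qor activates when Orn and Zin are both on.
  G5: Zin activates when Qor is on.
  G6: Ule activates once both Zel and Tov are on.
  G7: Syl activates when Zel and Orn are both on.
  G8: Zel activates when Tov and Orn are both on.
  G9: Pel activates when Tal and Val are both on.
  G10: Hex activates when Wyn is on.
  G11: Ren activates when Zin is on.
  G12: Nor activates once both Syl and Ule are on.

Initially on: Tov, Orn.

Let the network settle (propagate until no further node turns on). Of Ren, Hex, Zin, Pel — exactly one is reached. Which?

Hex

Tov and Orn are on, so Zel activates (G8).
Zel and Orn are on, so Syl activates (G7).
G2: Orn and Syl on → Val on.
G1: Val and Syl on → Wyn on.
G10: Wyn on → Hex on.
Zin would need Qor (G5), but Qor never turns on. Pel would need Tal and Val (G9), but Tal never turns on. Ren would need Zin (G11), but Zin never turns on.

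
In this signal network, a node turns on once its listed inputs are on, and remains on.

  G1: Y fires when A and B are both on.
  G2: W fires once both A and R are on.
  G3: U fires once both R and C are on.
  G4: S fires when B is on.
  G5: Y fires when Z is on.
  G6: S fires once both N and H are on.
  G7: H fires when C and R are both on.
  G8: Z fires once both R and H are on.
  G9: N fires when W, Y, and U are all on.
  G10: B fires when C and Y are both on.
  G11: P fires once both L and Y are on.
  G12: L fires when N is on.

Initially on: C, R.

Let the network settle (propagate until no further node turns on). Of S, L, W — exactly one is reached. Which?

G7: C and R on → H on.
G8: R and H on → Z on.
Z is on, so Y fires (G5).
C and Y are on, so B fires (G10).
G4: B on → S on.
L would need N (G12), but N never turns on. W would need A and R (G2), but A never turns on.

S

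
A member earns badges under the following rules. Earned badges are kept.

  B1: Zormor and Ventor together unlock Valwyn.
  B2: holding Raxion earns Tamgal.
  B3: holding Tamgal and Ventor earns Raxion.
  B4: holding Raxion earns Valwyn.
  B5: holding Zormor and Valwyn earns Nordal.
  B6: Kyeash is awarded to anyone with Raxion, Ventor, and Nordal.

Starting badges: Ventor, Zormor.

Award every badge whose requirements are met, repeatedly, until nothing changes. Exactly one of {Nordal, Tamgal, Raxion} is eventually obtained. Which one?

Nordal

With Zormor and Ventor, Valwyn is earned (B1).
With Zormor and Valwyn, Nordal is earned (B5).
Tamgal would need Raxion (B2), but Raxion is never earned. Raxion would need Tamgal and Ventor (B3), but Tamgal is never earned.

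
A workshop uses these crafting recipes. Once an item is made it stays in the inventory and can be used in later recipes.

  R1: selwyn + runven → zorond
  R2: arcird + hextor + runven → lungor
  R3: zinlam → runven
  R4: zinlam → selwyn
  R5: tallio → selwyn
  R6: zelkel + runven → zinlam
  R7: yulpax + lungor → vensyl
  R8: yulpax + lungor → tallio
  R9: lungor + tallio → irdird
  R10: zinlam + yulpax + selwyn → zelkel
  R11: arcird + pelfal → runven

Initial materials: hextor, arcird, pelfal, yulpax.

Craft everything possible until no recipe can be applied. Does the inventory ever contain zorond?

Using R11, arcird and pelfal make runven.
arcird + hextor + runven → lungor (R2).
yulpax + lungor → tallio (R8).
tallio → selwyn (R5).
Using R1, selwyn and runven make zorond.

Yes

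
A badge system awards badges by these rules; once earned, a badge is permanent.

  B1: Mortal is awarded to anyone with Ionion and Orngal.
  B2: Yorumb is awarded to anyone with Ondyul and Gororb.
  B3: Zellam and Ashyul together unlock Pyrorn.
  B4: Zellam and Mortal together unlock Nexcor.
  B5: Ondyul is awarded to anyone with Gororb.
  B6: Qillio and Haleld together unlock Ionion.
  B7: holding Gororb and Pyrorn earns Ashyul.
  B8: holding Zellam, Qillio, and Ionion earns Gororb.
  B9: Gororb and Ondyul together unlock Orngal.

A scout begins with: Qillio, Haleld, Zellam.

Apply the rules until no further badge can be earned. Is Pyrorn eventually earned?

No

Pyrorn would need Zellam and Ashyul (B3), but Ashyul is never earned.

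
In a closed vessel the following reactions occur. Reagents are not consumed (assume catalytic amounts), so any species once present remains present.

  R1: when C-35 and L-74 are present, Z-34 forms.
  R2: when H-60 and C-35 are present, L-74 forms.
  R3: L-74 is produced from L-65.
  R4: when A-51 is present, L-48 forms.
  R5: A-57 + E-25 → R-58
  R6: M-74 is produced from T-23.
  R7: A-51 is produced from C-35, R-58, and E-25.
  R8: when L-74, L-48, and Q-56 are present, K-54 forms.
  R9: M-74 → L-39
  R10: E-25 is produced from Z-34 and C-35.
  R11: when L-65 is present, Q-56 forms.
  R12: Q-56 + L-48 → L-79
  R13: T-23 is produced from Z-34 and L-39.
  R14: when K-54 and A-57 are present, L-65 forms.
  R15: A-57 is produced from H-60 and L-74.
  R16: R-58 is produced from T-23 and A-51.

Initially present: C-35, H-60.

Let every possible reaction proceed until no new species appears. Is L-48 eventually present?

H-60 and C-35 present → L-74 forms (R2).
C-35 and L-74 present → Z-34 forms (R1).
H-60 and L-74 present → A-57 forms (R15).
Z-34 and C-35 present → E-25 forms (R10).
A-57 and E-25 present → R-58 forms (R5).
C-35, R-58, and E-25 present → A-51 forms (R7).
A-51 present → L-48 forms (R4).

Yes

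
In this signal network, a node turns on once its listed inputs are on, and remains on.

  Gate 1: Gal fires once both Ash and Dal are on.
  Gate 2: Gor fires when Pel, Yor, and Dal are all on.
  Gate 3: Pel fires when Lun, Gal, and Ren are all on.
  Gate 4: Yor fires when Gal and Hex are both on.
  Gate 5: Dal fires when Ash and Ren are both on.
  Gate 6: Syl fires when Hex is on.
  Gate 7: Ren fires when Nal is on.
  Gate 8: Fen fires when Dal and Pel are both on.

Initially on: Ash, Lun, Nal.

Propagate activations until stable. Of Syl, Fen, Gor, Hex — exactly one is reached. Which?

Gate 7: Nal on → Ren on.
Ash and Ren are on, so Dal fires (Gate 5).
Gate 1: Ash and Dal on → Gal on.
Gate 3: Lun, Gal, and Ren on → Pel on.
Dal and Pel are on, so Fen fires (Gate 8).
No rule produces Hex, and it is not given. Syl would need Hex (Gate 6), but Hex never turns on. Gor would need Pel, Yor, and Dal (Gate 2), but Yor never turns on.

Fen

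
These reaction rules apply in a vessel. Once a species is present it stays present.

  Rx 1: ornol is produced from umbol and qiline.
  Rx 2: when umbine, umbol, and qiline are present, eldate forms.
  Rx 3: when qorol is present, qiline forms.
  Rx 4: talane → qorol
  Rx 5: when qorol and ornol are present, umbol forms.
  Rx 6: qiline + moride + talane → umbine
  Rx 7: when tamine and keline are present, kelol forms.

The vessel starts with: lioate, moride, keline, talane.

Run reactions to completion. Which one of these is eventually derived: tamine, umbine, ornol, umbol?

umbine

talane present → qorol forms (Rx 4).
qorol present → qiline forms (Rx 3).
qiline, moride, and talane present → umbine forms (Rx 6).
ornol would need umbol and qiline (Rx 1), but umbol never forms. umbol would need qorol and ornol (Rx 5), but ornol never forms. No rule produces tamine, and it is not given.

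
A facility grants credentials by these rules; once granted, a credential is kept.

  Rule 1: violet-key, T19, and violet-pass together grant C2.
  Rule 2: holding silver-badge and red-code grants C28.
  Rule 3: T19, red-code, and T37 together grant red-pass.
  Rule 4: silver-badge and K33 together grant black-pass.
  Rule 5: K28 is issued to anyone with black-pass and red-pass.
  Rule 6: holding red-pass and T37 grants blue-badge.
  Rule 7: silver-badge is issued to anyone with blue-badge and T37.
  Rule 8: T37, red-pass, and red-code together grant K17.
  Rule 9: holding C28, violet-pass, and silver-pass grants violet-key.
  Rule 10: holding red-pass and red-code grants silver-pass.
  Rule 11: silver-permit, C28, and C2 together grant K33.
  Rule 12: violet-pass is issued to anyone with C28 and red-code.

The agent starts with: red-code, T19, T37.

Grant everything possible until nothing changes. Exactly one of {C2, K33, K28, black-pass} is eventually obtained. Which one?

Holding T19, red-code, and T37 grants red-pass (Rule 3).
Holding red-pass and red-code grants silver-pass (Rule 10).
Holding red-pass and T37 grants blue-badge (Rule 6).
Holding blue-badge and T37 grants silver-badge (Rule 7).
Holding silver-badge and red-code grants C28 (Rule 2).
Holding C28 and red-code grants violet-pass (Rule 12).
Holding C28, violet-pass, and silver-pass grants violet-key (Rule 9).
Holding violet-key, T19, and violet-pass grants C2 (Rule 1).
black-pass would need silver-badge and K33 (Rule 4), but K33 is never granted. K28 would need black-pass and red-pass (Rule 5), but black-pass is never granted. K33 would need silver-permit, C28, and C2 (Rule 11), but silver-permit is never granted.

C2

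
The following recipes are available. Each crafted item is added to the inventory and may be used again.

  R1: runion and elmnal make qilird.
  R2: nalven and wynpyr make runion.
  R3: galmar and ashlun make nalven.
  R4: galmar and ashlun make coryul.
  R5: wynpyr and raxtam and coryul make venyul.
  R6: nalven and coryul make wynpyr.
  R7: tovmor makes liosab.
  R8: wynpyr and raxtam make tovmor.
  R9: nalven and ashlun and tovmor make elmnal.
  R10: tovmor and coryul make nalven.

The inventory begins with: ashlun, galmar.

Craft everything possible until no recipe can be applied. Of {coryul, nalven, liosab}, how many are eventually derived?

Using R4, galmar and ashlun make coryul.
galmar and ashlun → nalven (R3).
coryul: reached.
nalven: reached.
liosab would need tovmor (R7), but tovmor is never obtained.
Reached: coryul and nalven — 2 of the 3.

2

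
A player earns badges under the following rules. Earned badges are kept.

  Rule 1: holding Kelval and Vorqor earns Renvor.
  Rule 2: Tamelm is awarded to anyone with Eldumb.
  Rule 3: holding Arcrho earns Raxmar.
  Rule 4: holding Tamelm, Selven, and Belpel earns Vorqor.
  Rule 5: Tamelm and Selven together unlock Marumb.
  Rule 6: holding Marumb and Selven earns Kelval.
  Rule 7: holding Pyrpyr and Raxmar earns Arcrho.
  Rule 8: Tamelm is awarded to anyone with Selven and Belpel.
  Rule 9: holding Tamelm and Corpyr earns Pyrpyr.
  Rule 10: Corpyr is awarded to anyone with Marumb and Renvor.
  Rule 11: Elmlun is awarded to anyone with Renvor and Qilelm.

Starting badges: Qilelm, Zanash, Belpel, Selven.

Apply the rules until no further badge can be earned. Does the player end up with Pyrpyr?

Yes

With Selven and Belpel, Tamelm is earned (Rule 8).
With Tamelm, Selven, and Belpel, Vorqor is earned (Rule 4).
With Tamelm and Selven, Marumb is earned (Rule 5).
With Marumb and Selven, Kelval is earned (Rule 6).
With Kelval and Vorqor, Renvor is earned (Rule 1).
With Marumb and Renvor, Corpyr is earned (Rule 10).
With Tamelm and Corpyr, Pyrpyr is earned (Rule 9).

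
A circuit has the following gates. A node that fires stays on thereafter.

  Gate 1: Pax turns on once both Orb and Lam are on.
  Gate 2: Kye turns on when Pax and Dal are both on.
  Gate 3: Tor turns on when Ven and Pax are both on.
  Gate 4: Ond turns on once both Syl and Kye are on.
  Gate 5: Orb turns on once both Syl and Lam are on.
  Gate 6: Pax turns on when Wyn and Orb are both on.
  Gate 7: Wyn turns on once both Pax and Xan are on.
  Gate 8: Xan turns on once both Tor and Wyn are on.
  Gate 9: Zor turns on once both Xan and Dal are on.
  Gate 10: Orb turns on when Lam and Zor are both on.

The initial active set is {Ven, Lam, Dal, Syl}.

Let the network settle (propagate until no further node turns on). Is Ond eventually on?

Yes

Syl and Lam are on, so Orb turns on (Gate 5).
Orb and Lam are on, so Pax turns on (Gate 1).
Gate 2: Pax and Dal on → Kye on.
Syl and Kye are on, so Ond turns on (Gate 4).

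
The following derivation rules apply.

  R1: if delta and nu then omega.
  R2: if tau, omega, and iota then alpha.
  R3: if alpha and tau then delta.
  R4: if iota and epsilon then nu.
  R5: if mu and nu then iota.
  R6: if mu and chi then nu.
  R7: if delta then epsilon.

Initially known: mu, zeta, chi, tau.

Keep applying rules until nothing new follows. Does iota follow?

Yes

From mu and chi, R6 gives nu.
From mu and nu, R5 gives iota.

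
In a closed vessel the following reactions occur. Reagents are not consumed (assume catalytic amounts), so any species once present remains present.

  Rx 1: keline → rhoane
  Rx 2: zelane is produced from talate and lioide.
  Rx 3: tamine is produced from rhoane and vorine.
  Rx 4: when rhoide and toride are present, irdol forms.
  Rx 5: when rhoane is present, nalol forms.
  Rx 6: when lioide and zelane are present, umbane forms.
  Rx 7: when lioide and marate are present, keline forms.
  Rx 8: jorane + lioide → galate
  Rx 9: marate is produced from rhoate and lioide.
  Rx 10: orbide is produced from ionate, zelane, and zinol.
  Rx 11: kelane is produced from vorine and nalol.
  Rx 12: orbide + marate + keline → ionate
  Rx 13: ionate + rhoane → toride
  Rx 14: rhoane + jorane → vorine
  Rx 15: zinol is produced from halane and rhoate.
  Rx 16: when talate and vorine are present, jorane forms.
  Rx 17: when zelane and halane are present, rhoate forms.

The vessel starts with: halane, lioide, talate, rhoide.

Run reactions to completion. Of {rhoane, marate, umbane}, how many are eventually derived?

talate and lioide present → zelane forms (Rx 2).
lioide and zelane present → umbane forms (Rx 6).
zelane and halane present → rhoate forms (Rx 17).
rhoate and lioide present → marate forms (Rx 9).
lioide and marate present → keline forms (Rx 7).
keline present → rhoane forms (Rx 1).
rhoane: reached.
marate: reached.
umbane: reached.
All 3 are reached.

3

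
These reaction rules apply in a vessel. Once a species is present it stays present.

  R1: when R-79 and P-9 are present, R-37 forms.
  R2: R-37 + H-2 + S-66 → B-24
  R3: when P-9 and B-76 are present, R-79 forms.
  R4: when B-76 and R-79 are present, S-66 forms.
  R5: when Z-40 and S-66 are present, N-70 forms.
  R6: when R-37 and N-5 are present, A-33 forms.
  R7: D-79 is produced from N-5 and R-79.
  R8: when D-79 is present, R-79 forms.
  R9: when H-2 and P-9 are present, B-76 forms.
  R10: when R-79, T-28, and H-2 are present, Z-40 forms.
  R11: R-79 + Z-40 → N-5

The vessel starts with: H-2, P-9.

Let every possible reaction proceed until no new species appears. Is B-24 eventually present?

H-2 and P-9 present → B-76 forms (R9).
P-9 and B-76 present → R-79 forms (R3).
B-76 and R-79 present → S-66 forms (R4).
R-79 and P-9 present → R-37 forms (R1).
R-37, H-2, and S-66 present → B-24 forms (R2).

Yes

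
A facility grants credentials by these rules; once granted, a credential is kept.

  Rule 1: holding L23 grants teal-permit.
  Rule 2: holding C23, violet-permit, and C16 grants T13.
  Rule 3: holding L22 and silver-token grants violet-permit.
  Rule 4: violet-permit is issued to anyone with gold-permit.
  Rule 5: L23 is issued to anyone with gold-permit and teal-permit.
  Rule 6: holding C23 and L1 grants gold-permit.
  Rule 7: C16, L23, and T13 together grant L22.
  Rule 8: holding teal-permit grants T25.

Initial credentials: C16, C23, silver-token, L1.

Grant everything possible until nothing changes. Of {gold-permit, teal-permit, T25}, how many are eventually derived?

1

Holding C23 and L1 grants gold-permit (Rule 6).
gold-permit: reached.
teal-permit would need L23 (Rule 1), but L23 is never granted.
T25 would need teal-permit (Rule 8), but teal-permit is never granted.
Reached: gold-permit — 1 of the 3.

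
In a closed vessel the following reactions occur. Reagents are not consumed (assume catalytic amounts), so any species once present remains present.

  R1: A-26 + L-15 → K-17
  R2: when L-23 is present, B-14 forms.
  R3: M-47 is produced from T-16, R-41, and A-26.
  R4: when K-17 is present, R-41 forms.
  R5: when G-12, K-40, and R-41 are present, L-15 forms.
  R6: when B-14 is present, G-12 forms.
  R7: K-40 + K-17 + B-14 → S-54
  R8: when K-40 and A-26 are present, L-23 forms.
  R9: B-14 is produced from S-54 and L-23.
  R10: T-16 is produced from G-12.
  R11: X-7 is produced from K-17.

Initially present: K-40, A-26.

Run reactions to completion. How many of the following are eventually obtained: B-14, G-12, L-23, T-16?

4

K-40 and A-26 present → L-23 forms (R8).
L-23 present → B-14 forms (R2).
B-14 present → G-12 forms (R6).
G-12 present → T-16 forms (R10).
B-14: reached.
G-12: reached.
L-23: reached.
T-16: reached.
All 4 are reached.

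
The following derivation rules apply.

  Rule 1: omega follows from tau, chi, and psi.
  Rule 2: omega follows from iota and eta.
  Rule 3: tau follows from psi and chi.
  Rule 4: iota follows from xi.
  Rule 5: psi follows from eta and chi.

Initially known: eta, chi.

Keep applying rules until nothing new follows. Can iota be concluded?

iota would need xi (Rule 4), but xi is never established.

No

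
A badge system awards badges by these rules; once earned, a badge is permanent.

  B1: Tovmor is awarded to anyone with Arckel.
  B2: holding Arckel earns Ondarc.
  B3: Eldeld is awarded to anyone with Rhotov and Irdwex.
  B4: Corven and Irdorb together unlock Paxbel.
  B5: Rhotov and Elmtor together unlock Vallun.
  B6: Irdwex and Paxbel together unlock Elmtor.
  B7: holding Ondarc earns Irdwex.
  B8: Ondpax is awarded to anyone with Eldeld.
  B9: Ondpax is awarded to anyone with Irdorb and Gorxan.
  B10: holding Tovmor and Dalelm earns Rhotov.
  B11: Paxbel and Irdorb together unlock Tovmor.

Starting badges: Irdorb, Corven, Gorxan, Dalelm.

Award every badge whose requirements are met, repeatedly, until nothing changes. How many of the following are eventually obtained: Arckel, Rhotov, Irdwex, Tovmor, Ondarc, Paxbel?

3

With Corven and Irdorb, Paxbel is earned (B4).
With Paxbel and Irdorb, Tovmor is earned (B11).
With Tovmor and Dalelm, Rhotov is earned (B10).
No rule produces Arckel, and it is not given.
Rhotov: reached.
Irdwex would need Ondarc (B7), but Ondarc is never earned.
Tovmor: reached.
Ondarc would need Arckel (B2), but Arckel is never earned.
Paxbel: reached.
Reached: Rhotov, Tovmor, and Paxbel — 3 of the 6.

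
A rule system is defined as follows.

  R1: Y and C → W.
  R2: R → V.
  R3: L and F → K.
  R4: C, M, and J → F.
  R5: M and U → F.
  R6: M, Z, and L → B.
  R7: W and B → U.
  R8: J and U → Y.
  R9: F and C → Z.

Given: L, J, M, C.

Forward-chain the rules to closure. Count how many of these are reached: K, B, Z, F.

4

C, M, and J hold, so F follows (R4).
From F and C, R9 gives Z.
L and F hold, so K follows (R3).
From M, Z, and L, R6 gives B.
K: reached.
B: reached.
Z: reached.
F: reached.
All 4 are reached.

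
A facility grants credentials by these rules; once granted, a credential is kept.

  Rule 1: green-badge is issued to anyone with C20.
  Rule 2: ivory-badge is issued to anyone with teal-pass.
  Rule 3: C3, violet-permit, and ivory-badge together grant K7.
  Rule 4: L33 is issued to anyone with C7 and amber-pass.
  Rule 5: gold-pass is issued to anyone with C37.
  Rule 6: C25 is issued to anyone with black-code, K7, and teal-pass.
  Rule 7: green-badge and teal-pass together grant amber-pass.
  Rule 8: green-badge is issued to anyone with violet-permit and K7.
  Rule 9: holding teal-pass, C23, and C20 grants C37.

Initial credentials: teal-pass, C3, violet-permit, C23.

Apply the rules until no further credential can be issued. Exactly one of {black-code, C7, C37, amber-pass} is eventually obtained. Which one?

amber-pass

Holding teal-pass grants ivory-badge (Rule 2).
Holding C3, violet-permit, and ivory-badge grants K7 (Rule 3).
Holding violet-permit and K7 grants green-badge (Rule 8).
Holding green-badge and teal-pass grants amber-pass (Rule 7).
No rule produces black-code, and it is not given. No rule produces C7, and it is not given. C37 would need teal-pass, C23, and C20 (Rule 9), but C20 is never granted.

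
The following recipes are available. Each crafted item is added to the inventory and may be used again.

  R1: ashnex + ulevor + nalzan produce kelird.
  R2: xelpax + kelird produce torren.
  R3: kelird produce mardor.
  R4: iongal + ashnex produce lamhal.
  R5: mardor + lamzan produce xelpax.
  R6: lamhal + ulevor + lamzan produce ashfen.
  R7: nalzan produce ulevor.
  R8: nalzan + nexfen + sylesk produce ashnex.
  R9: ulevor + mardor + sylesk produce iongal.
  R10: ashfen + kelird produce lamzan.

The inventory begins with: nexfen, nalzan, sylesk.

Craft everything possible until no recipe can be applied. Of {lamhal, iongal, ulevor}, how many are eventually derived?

3

nalzan + nexfen + sylesk → ashnex (R8).
nalzan → ulevor (R7).
ashnex + ulevor + nalzan → kelird (R1).
Using R3, kelird makes mardor.
Using R9, ulevor, mardor, and sylesk make iongal.
Using R4, iongal and ashnex make lamhal.
lamhal: reached.
iongal: reached.
ulevor: reached.
All 3 are reached.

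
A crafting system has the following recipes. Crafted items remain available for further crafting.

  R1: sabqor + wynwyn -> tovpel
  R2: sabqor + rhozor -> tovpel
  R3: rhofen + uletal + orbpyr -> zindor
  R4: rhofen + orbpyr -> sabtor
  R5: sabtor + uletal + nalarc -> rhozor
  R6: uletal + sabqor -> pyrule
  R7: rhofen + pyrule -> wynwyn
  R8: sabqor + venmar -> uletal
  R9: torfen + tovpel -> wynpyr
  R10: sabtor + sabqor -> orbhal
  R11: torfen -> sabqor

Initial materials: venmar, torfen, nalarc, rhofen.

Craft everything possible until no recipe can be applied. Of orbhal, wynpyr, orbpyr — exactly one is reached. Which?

Using R11, torfen makes sabqor.
sabqor + venmar -> uletal (R8).
uletal + sabqor -> pyrule (R6).
rhofen + pyrule -> wynwyn (R7).
sabqor + wynwyn -> tovpel (R1).
Using R9, torfen and tovpel make wynpyr.
No rule produces orbpyr, and it is not given. orbhal would need sabtor and sabqor (R10), but sabtor is never obtained.

wynpyr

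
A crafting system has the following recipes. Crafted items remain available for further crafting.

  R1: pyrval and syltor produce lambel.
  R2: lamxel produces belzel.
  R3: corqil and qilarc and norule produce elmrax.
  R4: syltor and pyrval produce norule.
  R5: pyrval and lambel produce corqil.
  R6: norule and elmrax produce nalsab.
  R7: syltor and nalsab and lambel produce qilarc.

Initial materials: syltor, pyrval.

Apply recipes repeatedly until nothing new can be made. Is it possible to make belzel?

belzel would need lamxel (R2), but lamxel is never obtained.

No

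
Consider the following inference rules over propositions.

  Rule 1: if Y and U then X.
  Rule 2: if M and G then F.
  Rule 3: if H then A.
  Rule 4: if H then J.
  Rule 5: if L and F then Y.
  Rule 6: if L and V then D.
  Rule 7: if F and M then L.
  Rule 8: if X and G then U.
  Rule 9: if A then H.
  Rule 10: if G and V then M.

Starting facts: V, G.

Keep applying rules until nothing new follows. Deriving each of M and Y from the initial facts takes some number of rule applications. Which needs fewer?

M

M: From G and V, Rule 10 gives M. [1 rule application]
Y: From G and V, Rule 10 gives M. M and G hold, so F follows (Rule 2). From F and M, Rule 7 gives L. From L and F, Rule 5 gives Y. [4 rule applications]
M needs fewer.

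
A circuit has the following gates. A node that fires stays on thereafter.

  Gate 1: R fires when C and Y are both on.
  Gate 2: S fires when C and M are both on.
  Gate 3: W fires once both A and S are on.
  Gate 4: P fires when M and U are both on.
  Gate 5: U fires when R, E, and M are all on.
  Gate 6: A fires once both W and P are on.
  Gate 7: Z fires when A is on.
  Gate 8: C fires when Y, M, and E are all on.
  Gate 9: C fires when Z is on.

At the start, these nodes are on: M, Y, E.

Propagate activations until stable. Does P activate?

Yes

Y, M, and E are on, so C fires (Gate 8).
Gate 1: C and Y on → R on.
Gate 5: R, E, and M on → U on.
M and U are on, so P fires (Gate 4).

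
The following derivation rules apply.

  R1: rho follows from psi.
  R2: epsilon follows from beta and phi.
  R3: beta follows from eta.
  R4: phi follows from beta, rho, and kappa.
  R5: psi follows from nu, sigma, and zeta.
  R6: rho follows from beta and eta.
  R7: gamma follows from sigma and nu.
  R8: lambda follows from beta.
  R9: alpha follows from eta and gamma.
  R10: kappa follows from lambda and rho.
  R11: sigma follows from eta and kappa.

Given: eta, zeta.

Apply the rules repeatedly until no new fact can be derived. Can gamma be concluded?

No

gamma would need sigma and nu (R7), but nu is never established.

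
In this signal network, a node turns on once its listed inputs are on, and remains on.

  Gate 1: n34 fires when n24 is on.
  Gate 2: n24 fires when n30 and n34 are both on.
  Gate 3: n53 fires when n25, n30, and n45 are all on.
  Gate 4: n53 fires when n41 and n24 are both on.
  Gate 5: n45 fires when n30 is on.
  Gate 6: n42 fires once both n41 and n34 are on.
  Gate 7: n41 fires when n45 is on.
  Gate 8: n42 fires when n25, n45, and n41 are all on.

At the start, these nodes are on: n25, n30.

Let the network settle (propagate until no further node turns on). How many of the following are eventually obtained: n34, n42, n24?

n30 is on, so n45 fires (Gate 5).
n45 is on, so n41 fires (Gate 7).
Gate 8: n25, n45, and n41 on → n42 on.
n34 would need n24 (Gate 1), but n24 never turns on.
n42: reached.
n24 would need n30 and n34 (Gate 2), but n34 never turns on.
Reached: n42 — 1 of the 3.

1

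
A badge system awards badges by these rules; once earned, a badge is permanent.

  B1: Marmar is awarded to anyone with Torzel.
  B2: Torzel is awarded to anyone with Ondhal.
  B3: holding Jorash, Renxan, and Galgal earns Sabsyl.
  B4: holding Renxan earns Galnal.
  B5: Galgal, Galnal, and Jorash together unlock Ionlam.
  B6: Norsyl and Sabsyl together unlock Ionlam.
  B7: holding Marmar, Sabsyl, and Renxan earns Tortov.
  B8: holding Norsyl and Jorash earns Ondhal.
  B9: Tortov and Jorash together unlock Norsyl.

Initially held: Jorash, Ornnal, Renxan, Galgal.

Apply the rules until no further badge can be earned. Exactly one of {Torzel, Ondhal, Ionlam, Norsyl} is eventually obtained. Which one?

Ionlam

With Renxan, Galnal is earned (B4).
With Galgal, Galnal, and Jorash, Ionlam is earned (B5).
Torzel would need Ondhal (B2), but Ondhal is never earned. Norsyl would need Tortov and Jorash (B9), but Tortov is never earned. Ondhal would need Norsyl and Jorash (B8), but Norsyl is never earned.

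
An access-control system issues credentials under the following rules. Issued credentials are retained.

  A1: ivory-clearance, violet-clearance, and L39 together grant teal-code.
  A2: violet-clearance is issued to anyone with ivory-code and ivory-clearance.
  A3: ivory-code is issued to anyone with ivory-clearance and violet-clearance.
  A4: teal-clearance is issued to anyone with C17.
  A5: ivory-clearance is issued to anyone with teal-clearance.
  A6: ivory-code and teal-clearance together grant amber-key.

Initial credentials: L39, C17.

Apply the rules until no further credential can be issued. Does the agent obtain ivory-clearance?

Yes

Holding C17 grants teal-clearance (A4).
Holding teal-clearance grants ivory-clearance (A5).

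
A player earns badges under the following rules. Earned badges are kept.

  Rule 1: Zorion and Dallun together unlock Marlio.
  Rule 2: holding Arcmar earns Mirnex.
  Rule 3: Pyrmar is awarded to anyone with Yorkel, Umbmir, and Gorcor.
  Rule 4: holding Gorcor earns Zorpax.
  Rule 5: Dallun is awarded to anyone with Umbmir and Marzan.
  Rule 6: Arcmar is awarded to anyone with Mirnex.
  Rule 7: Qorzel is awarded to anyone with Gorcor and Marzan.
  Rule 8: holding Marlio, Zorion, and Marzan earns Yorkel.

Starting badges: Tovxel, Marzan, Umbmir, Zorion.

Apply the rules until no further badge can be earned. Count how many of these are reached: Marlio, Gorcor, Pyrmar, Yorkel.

2

With Umbmir and Marzan, Dallun is earned (Rule 5).
With Zorion and Dallun, Marlio is earned (Rule 1).
With Marlio, Zorion, and Marzan, Yorkel is earned (Rule 8).
Marlio: reached.
No rule produces Gorcor, and it is not given.
Pyrmar would need Yorkel, Umbmir, and Gorcor (Rule 3), but Gorcor is never earned.
Yorkel: reached.
Reached: Marlio and Yorkel — 2 of the 4.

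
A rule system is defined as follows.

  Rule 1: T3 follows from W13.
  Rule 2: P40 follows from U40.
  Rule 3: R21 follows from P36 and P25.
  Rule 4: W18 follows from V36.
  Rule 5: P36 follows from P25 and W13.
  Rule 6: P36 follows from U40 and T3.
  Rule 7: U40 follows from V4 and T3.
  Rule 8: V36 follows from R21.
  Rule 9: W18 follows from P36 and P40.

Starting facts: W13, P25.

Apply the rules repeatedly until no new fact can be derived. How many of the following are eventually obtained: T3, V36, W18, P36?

4

From W13, Rule 1 gives T3.
From P25 and W13, Rule 5 gives P36.
From P36 and P25, Rule 3 gives R21.
R21 holds, so V36 follows (Rule 8).
V36 holds, so W18 follows (Rule 4).
T3: reached.
V36: reached.
W18: reached.
P36: reached.
All 4 are reached.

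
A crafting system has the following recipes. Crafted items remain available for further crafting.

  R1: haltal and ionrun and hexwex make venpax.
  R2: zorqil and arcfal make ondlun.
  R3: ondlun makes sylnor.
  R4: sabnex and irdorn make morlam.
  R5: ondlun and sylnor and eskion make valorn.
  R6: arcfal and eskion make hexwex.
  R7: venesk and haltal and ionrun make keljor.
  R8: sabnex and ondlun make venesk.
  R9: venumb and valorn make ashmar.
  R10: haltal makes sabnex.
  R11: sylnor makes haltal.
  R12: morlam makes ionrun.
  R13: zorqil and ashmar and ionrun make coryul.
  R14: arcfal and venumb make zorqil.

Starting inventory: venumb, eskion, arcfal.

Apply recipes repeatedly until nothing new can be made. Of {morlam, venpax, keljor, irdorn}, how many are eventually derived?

morlam would need sabnex and irdorn (R4), but irdorn is never obtained.
venpax would need haltal, ionrun, and hexwex (R1), but ionrun is never obtained.
keljor would need venesk, haltal, and ionrun (R7), but ionrun is never obtained.
No rule produces irdorn, and it is not given.
None of the 4 are reached.

0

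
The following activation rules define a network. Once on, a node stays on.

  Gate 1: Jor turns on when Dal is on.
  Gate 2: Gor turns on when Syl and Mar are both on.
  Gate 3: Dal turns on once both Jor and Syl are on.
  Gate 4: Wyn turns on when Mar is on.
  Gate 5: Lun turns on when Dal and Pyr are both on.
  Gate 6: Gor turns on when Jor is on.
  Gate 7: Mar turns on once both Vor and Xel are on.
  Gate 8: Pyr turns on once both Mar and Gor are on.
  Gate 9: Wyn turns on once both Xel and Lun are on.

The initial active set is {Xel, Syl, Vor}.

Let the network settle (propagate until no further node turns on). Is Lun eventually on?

No

Lun would need Dal and Pyr (Gate 5), but Dal never turns on.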